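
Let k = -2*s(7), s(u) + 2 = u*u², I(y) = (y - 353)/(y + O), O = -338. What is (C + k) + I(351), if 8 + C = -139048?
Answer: -1816596/13 ≈ -1.3974e+5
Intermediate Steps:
I(y) = (-353 + y)/(-338 + y) (I(y) = (y - 353)/(y - 338) = (-353 + y)/(-338 + y))
s(u) = -2 + u³ (s(u) = -2 + u*u² = -2 + u³)
C = -139056 (C = -8 - 139048 = -139056)
k = -682 (k = -2*(-2 + 7³) = -2*(-2 + 343) = -2*341 = -682)
(C + k) + I(351) = (-139056 - 682) + (-353 + 351)/(-338 + 351) = -139738 - 2/13 = -1816596/13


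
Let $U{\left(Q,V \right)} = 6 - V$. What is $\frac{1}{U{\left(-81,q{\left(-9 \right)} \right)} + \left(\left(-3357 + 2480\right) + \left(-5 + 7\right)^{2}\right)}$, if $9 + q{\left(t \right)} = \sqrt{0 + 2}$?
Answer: $- \frac{429}{368081} + \frac{\sqrt{2}}{736162} \approx -0.0011636$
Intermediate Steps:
$q{\left(t \right)} = -9 + \sqrt{2}$ ($q{\left(t \right)} = -9 + \sqrt{0 + 2} = -9 + \sqrt{2}$)
$\frac{1}{U{\left(-81,q{\left(-9 \right)} \right)} + \left(\left(-3357 + 2480\right) + \left(-5 + 7\right)^{2}\right)} = \frac{1}{\left(6 - \left(-9 + \sqrt{2}\right)\right) + \left(\left(-3357 + 2480\right) + \left(-5 + 7\right)^{2}\right)} = \frac{1}{\left(6 + \left(9 - \sqrt{2}\right)\right) - \left(877 - 2^{2}\right)} = \frac{1}{\left(15 - \sqrt{2}\right) + \left(-877 + 4\right)} = \frac{1}{\left(15 - \sqrt{2}\right) - 873} = \frac{1}{-858 - \sqrt{2}}$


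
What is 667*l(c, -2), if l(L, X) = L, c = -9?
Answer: -6003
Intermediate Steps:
667*l(c, -2) = 667*(-9) = -6003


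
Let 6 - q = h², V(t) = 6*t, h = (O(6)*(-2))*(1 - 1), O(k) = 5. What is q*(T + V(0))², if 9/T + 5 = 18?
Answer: 486/169 ≈ 2.8757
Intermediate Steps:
T = 9/13 (T = 9/(-5 + 18) = 9/13 ≈ 0.69231)
h = 0 (h = (5*(-2))*(1 - 1) = -10*0 = 0)
q = 6 (q = 6 - 1*0² = 6 - 1*0 = 6 + 0 = 6)
q*(T + V(0))² = 6*(9/13 + 6*0)² = 6*(9/13 + 0)² = 6*(9/13)² = 6*(81/169) = 486/169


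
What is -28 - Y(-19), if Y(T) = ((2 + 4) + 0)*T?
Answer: 86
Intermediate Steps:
Y(T) = 6*T (Y(T) = (6 + 0)*T = 6*T)
-28 - Y(-19) = -28 - 6*(-19) = -28 - 1*(-114) = -28 + 114 = 86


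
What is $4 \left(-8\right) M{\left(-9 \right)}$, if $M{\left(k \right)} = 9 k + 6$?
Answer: $2400$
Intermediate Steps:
$M{\left(k \right)} = 6 + 9 k$
$4 \left(-8\right) M{\left(-9 \right)} = 4 \left(-8\right) \left(6 + 9 \left(-9\right)\right) = - 32 \left(6 - 81\right) = \left(-32\right) \left(-75\right) = 2400$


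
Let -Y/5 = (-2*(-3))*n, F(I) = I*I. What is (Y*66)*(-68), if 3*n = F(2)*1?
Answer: 179520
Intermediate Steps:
F(I) = I²
n = 4/3 (n = (2²*1)/3 = (4*1)/3 = (⅓)*4 = 4/3 ≈ 1.3333)
Y = -40 (Y = -5*(-2*(-3))*4/3 = -30*4/3 = -5*8 = -40)
(Y*66)*(-68) = -40*66*(-68) = -2640*(-68) = 179520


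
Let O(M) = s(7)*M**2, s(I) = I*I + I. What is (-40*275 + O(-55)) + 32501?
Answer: 190901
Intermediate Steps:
s(I) = I + I**2 (s(I) = I**2 + I = I + I**2)
O(M) = 56*M**2 (O(M) = (7*(1 + 7))*M**2 = (7*8)*M**2 = 56*M**2)
(-40*275 + O(-55)) + 32501 = (-40*275 + 56*(-55)**2) + 32501 = (-11000 + 56*3025) + 32501 = (-11000 + 169400) + 32501 = 158400 + 32501 = 190901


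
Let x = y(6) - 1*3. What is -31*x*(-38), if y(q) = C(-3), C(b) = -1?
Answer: -4712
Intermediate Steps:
y(q) = -1
x = -4 (x = -1 - 1*3 = -1 - 3 = -4)
-31*x*(-38) = -31*(-4)*(-38) = 124*(-38) = -4712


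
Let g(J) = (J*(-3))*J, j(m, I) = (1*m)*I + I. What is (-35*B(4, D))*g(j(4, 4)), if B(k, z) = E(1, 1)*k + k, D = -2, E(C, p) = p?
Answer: 336000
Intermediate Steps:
j(m, I) = I + I*m (j(m, I) = m*I + I = I*m + I = I + I*m)
g(J) = -3*J**2 (g(J) = (-3*J)*J = -3*J**2)
B(k, z) = 2*k (B(k, z) = 1*k + k = k + k = 2*k)
(-35*B(4, D))*g(j(4, 4)) = (-70*4)*(-3*16*(1 + 4)**2) = (-35*8)*(-3*(4*5)**2) = -(-840)*20**2 = -(-840)*400 = -280*(-1200) = 336000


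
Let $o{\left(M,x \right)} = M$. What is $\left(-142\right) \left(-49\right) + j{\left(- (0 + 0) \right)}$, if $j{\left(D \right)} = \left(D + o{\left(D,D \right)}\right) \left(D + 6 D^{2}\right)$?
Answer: $6958$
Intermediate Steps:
$j{\left(D \right)} = 2 D \left(D + 6 D^{2}\right)$ ($j{\left(D \right)} = \left(D + D\right) \left(D + 6 D^{2}\right) = 2 D \left(D + 6 D^{2}\right)$)
$\left(-142\right) \left(-49\right) + j{\left(- (0 + 0) \right)} = \left(-142\right) \left(-49\right) + \left(- (0 + 0)\right)^{2} \left(2 + 12 \left(- (0 + 0)\right)\right) = 6958 + \left(\left(-1\right) 0\right)^{2} \left(2 + 12 \left(\left(-1\right) 0\right)\right) = 6958 + 0^{2} \left(2 + 12 \cdot 0\right) = 6958 + 0 \left(2 + 0\right) = 6958 + 0 \cdot 2 = 6958 + 0 = 6958$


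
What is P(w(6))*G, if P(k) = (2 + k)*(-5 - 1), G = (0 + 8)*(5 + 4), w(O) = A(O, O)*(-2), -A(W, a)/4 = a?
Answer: -21600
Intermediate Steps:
A(W, a) = -4*a
w(O) = 8*O (w(O) = -4*O*(-2) = 8*O)
G = 72 (G = 8*9 = 72)
P(k) = -12 - 6*k (P(k) = (2 + k)*(-6) = -12 - 6*k)
P(w(6))*G = (-12 - 48*6)*72 = (-12 - 6*48)*72 = (-12 - 288)*72 = -300*72 = -21600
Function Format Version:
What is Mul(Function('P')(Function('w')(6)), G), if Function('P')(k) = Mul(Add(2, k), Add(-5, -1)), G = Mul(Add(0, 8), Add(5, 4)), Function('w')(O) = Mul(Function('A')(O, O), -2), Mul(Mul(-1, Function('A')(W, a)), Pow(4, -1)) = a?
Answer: -21600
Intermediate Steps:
Function('A')(W, a) = Mul(-4, a)
Function('w')(O) = Mul(8, O) (Function('w')(O) = Mul(Mul(-4, O), -2) = Mul(8, O))
G = 72 (G = Mul(8, 9) = 72)
Function('P')(k) = Add(-12, Mul(-6, k)) (Function('P')(k) = Mul(Add(2, k), -6) = Add(-12, Mul(-6, k)))
Mul(Function('P')(Function('w')(6)), G) = Mul(Add(-12, Mul(-6, Mul(8, 6))), 72) = Mul(Add(-12, Mul(-6, 48)), 72) = Mul(Add(-12, -288), 72) = Mul(-300, 72) = -21600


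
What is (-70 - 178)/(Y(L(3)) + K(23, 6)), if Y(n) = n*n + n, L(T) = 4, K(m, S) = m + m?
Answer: -124/33 ≈ -3.7576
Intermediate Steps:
K(m, S) = 2*m
Y(n) = n + n² (Y(n) = n² + n = n + n²)
(-70 - 178)/(Y(L(3)) + K(23, 6)) = (-70 - 178)/(4*(1 + 4) + 2*23) = -248/(4*5 + 46) = -248/(20 + 46) = -248/66 = -248*1/66 = -124/33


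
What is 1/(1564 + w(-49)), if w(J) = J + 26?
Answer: 1/1541 ≈ 0.00064893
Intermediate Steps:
w(J) = 26 + J
1/(1564 + w(-49)) = 1/(1564 + (26 - 49)) = 1/(1564 - 23) = 1/1541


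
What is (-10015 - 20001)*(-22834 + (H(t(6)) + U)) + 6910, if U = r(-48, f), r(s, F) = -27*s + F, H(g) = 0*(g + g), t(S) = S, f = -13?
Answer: 646881726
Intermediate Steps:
H(g) = 0 (H(g) = 0*(2*g) = 0)
r(s, F) = F - 27*s
U = 1283 (U = -13 - 27*(-48) = -13 + 1296 = 1283)
(-10015 - 20001)*(-22834 + (H(t(6)) + U)) + 6910 = (-10015 - 20001)*(-22834 + (0 + 1283)) + 6910 = -30016*(-22834 + 1283) + 6910 = -30016*(-21551) + 6910 = 646874816 + 6910 = 646881726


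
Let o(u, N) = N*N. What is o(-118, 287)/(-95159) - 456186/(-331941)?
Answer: 5356185115/10529057873 ≈ 0.50871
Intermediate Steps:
o(u, N) = N**2
o(-118, 287)/(-95159) - 456186/(-331941) = 287**2/(-95159) - 456186/(-331941) = 82369*(-1/95159) - 456186*(-1/331941) = -82369/95159 + 152062/110647 = 5356185115/10529057873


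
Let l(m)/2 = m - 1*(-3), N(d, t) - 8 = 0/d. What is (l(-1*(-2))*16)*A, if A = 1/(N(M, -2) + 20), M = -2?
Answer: 40/7 ≈ 5.7143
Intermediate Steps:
N(d, t) = 8 (N(d, t) = 8 + 0/d = 8 + 0 = 8)
A = 1/28 (A = 1/(8 + 20) = 1/28 ≈ 0.035714)
l(m) = 6 + 2*m (l(m) = 2*(m - 1*(-3)) = 2*(m + 3) = 2*(3 + m) = 6 + 2*m)
(l(-1*(-2))*16)*A = ((6 + 2*(-1*(-2)))*16)*(1/28) = ((6 + 2*2)*16)*(1/28) = ((6 + 4)*16)*(1/28) = (10*16)*(1/28) = 160*(1/28) = 40/7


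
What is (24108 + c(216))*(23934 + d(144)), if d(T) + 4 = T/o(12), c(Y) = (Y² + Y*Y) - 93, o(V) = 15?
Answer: 14043807246/5 ≈ 2.8088e+9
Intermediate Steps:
c(Y) = -93 + 2*Y² (c(Y) = (Y² + Y²) - 93 = 2*Y² - 93 = -93 + 2*Y²)
d(T) = -4 + T/15
(24108 + c(216))*(23934 + d(144)) = (24108 + (-93 + 2*216²))*(23934 + (-4 + (1/15)*144)) = (24108 + (-93 + 2*46656))*(23934 + (-4 + 48/5)) = (24108 + (-93 + 93312))*(23934 + 28/5) = (24108 + 93219)*(119698/5) = 117327*(119698/5) = 14043807246/5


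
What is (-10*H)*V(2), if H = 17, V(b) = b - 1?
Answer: -170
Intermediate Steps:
V(b) = -1 + b
(-10*H)*V(2) = (-10*17)*(-1 + 2) = -170*1 = -170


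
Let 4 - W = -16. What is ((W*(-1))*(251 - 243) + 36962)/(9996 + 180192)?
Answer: 18401/95094 ≈ 0.19350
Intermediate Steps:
W = 20 (W = 4 - 1*(-16) = 4 + 16 = 20)
((W*(-1))*(251 - 243) + 36962)/(9996 + 180192) = ((20*(-1))*(251 - 243) + 36962)/(9996 + 180192) = (-20*8 + 36962)/190188 = (-160 + 36962)*(1/190188) = 36802*(1/190188) = 18401/95094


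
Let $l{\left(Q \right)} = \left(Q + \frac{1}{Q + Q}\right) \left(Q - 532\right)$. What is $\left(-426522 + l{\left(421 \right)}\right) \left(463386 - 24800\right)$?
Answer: $- \frac{87383685390141}{421} \approx -2.0756 \cdot 10^{11}$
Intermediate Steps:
$l{\left(Q \right)} = \left(-532 + Q\right) \left(Q + \frac{1}{2 Q}\right)$ ($l{\left(Q \right)} = \left(Q + \frac{1}{2 Q}\right) \left(-532 + Q\right) = \left(-532 + Q\right) \left(Q + \frac{1}{2 Q}\right)$)
$\left(-426522 + l{\left(421 \right)}\right) \left(463386 - 24800\right) = \left(-426522 + \left(\frac{1}{2} + 421^{2} - 223972 - \frac{266}{421}\right)\right) \left(463386 - 24800\right) = \left(-426522 + \left(\frac{1}{2} + 177241 - 223972 - \frac{266}{421}\right)\right) 438586 = \left(-426522 - \frac{39347613}{842}\right) 438586 = \left(- \frac{398479137}{842}\right) 438586 = - \frac{87383685390141}{421}$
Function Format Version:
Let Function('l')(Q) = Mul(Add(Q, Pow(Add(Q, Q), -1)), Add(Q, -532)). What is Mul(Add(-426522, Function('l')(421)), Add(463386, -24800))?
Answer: Rational(-87383685390141, 421) ≈ -2.0756e+11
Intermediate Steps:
Function('l')(Q) = Mul(Add(-532, Q), Add(Q, Mul(Rational(1, 2), Pow(Q, -1)))) (Function('l')(Q) = Mul(Add(Q, Pow(Mul(2, Q), -1)), Add(-532, Q)) = Mul(Add(Q, Mul(Rational(1, 2), Pow(Q, -1))), Add(-532, Q)) = Mul(Add(-532, Q), Add(Q, Mul(Rational(1, 2), Pow(Q, -1)))))
Mul(Add(-426522, Function('l')(421)), Add(463386, -24800)) = Mul(Add(-426522, Add(Rational(1, 2), Pow(421, 2), Mul(-532, 421), Mul(-266, Pow(421, -1)))), Add(463386, -24800)) = Mul(Add(-426522, Add(Rational(1, 2), 177241, -223972, Mul(-266, Rational(1, 421)))), 438586) = Mul(Add(-426522, Add(Rational(1, 2), 177241, -223972, Rational(-266, 421))), 438586) = Mul(Add(-426522, Rational(-39347613, 842)), 438586) = Mul(Rational(-398479137, 842), 438586) = Rational(-87383685390141, 421)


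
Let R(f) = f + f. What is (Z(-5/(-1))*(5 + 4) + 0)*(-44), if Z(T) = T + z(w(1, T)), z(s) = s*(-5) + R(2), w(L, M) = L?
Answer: -1584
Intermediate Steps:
R(f) = 2*f
z(s) = 4 - 5*s (z(s) = s*(-5) + 2*2 = -5*s + 4 = 4 - 5*s)
Z(T) = -1 + T (Z(T) = T + (4 - 5*1) = T + (4 - 5) = T - 1 = -1 + T)
(Z(-5/(-1))*(5 + 4) + 0)*(-44) = ((-1 - 5/(-1))*(5 + 4) + 0)*(-44) = ((-1 - 5*(-1))*9 + 0)*(-44) = ((-1 + 5)*9 + 0)*(-44) = (4*9 + 0)*(-44) = (36 + 0)*(-44) = 36*(-44) = -1584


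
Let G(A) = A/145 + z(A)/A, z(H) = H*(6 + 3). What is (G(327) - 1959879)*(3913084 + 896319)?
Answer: -1366740102678669/145 ≈ -9.4258e+12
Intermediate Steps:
z(H) = 9*H (z(H) = H*9 = 9*H)
G(A) = 9 + A/145 (G(A) = A/145 + (9*A)/A = A*(1/145) + 9 = A/145 + 9 = 9 + A/145)
(G(327) - 1959879)*(3913084 + 896319) = ((9 + (1/145)*327) - 1959879)*(3913084 + 896319) = ((9 + 327/145) - 1959879)*4809403 = (1632/145 - 1959879)*4809403 = -284180823/145*4809403 = -1366740102678669/145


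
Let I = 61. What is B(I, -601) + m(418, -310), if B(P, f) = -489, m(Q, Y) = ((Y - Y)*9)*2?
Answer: -489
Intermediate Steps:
m(Q, Y) = 0 (m(Q, Y) = (0*9)*2 = 0*2 = 0)
B(I, -601) + m(418, -310) = -489 + 0 = -489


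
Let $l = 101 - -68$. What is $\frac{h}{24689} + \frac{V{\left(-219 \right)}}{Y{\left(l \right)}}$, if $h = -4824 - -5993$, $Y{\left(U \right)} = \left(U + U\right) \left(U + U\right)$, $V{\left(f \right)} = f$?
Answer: $\frac{18306335}{402938588} \approx 0.045432$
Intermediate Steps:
$l = 169$ ($l = 101 + 68 = 169$)
$Y{\left(U \right)} = 4 U^{2}$ ($Y{\left(U \right)} = 2 U 2 U = 4 U^{2}$)
$h = 1169$ ($h = -4824 + 5993 = 1169$)
$\frac{h}{24689} + \frac{V{\left(-219 \right)}}{Y{\left(l \right)}} = \frac{1169}{24689} - \frac{219}{4 \cdot 169^{2}} = 1169 \cdot \frac{1}{24689} - \frac{219}{4 \cdot 28561} = \frac{167}{3527} - \frac{219}{114244} = \frac{18306335}{402938588}$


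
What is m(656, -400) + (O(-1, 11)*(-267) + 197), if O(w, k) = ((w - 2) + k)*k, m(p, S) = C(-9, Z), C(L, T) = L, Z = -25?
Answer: -23308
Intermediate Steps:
m(p, S) = -9
O(w, k) = k*(-2 + k + w) (O(w, k) = ((-2 + w) + k)*k = (-2 + k + w)*k = k*(-2 + k + w))
m(656, -400) + (O(-1, 11)*(-267) + 197) = -9 + ((11*(-2 + 11 - 1))*(-267) + 197) = -9 + ((11*8)*(-267) + 197) = -9 + (88*(-267) + 197) = -9 + (-23496 + 197) = -9 - 23299 = -23308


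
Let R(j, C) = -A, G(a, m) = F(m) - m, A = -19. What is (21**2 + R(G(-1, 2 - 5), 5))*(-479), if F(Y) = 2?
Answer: -220340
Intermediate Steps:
G(a, m) = 2 - m
R(j, C) = 19 (R(j, C) = -1*(-19) = 19)
(21**2 + R(G(-1, 2 - 5), 5))*(-479) = (21**2 + 19)*(-479) = (441 + 19)*(-479) = 460*(-479) = -220340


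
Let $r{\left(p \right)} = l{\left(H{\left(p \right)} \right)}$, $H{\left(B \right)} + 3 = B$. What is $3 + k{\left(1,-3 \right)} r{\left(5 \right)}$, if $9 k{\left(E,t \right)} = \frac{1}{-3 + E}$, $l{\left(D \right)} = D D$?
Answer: $\frac{25}{9} \approx 2.7778$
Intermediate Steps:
$H{\left(B \right)} = -3 + B$
$l{\left(D \right)} = D^{2}$
$r{\left(p \right)} = \left(-3 + p\right)^{2}$
$k{\left(E,t \right)} = \frac{1}{9 \left(-3 + E\right)}$
$3 + k{\left(1,-3 \right)} r{\left(5 \right)} = 3 + \frac{1}{9 \left(-3 + 1\right)} \left(-3 + 5\right)^{2} = 3 + \frac{1}{9 \left(-2\right)} 2^{2} = 3 + \frac{1}{9} \left(- \frac{1}{2}\right) 4 = 3 - \frac{2}{9} = \frac{25}{9}$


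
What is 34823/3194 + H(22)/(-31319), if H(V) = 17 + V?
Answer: 1090496971/100032886 ≈ 10.901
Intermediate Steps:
34823/3194 + H(22)/(-31319) = 34823/3194 + (17 + 22)/(-31319) = 34823*(1/3194) + 39*(-1/31319) = 34823/3194 - 39/31319 = 1090496971/100032886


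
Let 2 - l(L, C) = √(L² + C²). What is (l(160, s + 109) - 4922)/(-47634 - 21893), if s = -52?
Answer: 4920/69527 + √28849/69527 ≈ 0.073207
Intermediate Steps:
l(L, C) = 2 - √(C² + L²) (l(L, C) = 2 - √(L² + C²) = 2 - √(C² + L²))
(l(160, s + 109) - 4922)/(-47634 - 21893) = ((2 - √((-52 + 109)² + 160²)) - 4922)/(-47634 - 21893) = ((2 - √(57² + 25600)) - 4922)/(-69527) = ((2 - √(3249 + 25600)) - 4922)*(-1/69527) = ((2 - √28849) - 4922)*(-1/69527) = (-4920 - √28849)*(-1/69527) = 4920/69527 + √28849/69527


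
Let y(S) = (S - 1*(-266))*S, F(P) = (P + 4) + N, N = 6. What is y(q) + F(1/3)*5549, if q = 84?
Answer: 260219/3 ≈ 86740.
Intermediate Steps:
F(P) = 10 + P (F(P) = (P + 4) + 6 = (4 + P) + 6 = 10 + P)
y(S) = S*(266 + S) (y(S) = (S + 266)*S = (266 + S)*S = S*(266 + S))
y(q) + F(1/3)*5549 = 84*(266 + 84) + (10 + 1/3)*5549 = 84*350 + (10 + ⅓)*5549 = 29400 + (31/3)*5549 = 29400 + 172019/3 = 260219/3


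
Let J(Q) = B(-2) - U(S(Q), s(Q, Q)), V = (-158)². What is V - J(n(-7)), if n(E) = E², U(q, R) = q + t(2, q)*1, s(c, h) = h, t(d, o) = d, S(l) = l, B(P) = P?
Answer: 25017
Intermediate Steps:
U(q, R) = 2 + q (U(q, R) = q + 2*1 = q + 2 = 2 + q)
V = 24964
J(Q) = -4 - Q (J(Q) = -2 - (2 + Q) = -2 + (-2 - Q) = -4 - Q)
V - J(n(-7)) = 24964 - (-4 - 1*(-7)²) = 24964 - (-4 - 1*49) = 24964 - (-4 - 49) = 24964 - 1*(-53) = 24964 + 53 = 25017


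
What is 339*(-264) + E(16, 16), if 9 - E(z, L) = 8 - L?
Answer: -89479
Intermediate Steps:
E(z, L) = 1 + L (E(z, L) = 9 - (8 - L) = 9 + (-8 + L) = 1 + L)
339*(-264) + E(16, 16) = 339*(-264) + (1 + 16) = -89496 + 17 = -89479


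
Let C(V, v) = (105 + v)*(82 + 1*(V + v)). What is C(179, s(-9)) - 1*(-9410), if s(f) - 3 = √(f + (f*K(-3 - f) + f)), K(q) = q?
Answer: 37850 + 2232*I*√2 ≈ 37850.0 + 3156.5*I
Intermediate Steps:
s(f) = 3 + √(2*f + f*(-3 - f)) (s(f) = 3 + √(f + (f*(-3 - f) + f)) = 3 + √(f + (f + f*(-3 - f))) = 3 + √(2*f + f*(-3 - f)))
C(V, v) = (105 + v)*(82 + V + v) (C(V, v) = (105 + v)*(82 + (V + v)) = (105 + v)*(82 + V + v))
C(179, s(-9)) - 1*(-9410) = (8610 + (3 + √(-1*(-9)*(1 - 9)))² + 105*179 + 187*(3 + √(-1*(-9)*(1 - 9))) + 179*(3 + √(-1*(-9)*(1 - 9)))) - 1*(-9410) = (8610 + (3 + √(-1*(-9)*(-8)))² + 18795 + 187*(3 + √(-1*(-9)*(-8))) + 179*(3 + √(-1*(-9)*(-8)))) + 9410 = (8610 + (3 + √(-72))² + 18795 + 187*(3 + √(-72)) + 179*(3 + √(-72))) + 9410 = (8610 + (3 + 6*I*√2)² + 18795 + 187*(3 + 6*I*√2) + 179*(3 + 6*I*√2)) + 9410 = (8610 + (3 + 6*I*√2)² + 18795 + (561 + 1122*I*√2) + (537 + 1074*I*√2)) + 9410 = (28503 + (3 + 6*I*√2)² + 2196*I*√2) + 9410 = 37913 + (3 + 6*I*√2)² + 2196*I*√2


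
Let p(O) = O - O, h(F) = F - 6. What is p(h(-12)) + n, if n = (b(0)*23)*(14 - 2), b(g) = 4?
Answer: 1104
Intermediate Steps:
h(F) = -6 + F
p(O) = 0
n = 1104 (n = (4*23)*(14 - 2) = 92*12 = 1104)
p(h(-12)) + n = 0 + 1104 = 1104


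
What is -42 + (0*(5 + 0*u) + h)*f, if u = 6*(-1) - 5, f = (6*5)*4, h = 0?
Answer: -42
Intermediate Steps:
f = 120 (f = 30*4 = 120)
u = -11 (u = -6 - 5 = -11)
-42 + (0*(5 + 0*u) + h)*f = -42 + (0*(5 + 0*(-11)) + 0)*120 = -42 + (0*(5 + 0) + 0)*120 = -42 + (0*5 + 0)*120 = -42 + (0 + 0)*120 = -42 + 0*120 = -42 + 0 = -42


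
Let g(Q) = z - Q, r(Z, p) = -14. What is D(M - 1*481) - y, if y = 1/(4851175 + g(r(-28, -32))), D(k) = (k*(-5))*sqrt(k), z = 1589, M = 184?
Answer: -1/4852778 + 4455*I*sqrt(33) ≈ -2.0607e-7 + 25592.0*I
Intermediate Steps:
D(k) = -5*k**(3/2) (D(k) = (-5*k)*sqrt(k) = -5*k**(3/2))
g(Q) = 1589 - Q
y = 1/4852778 (y = 1/(4851175 + (1589 - 1*(-14))) = 1/(4851175 + (1589 + 14)) = 1/(4851175 + 1603) = 1/4852778 ≈ 2.0607e-7)
D(M - 1*481) - y = -5*(184 - 1*481)**(3/2) - 1*1/4852778 = -5*(184 - 481)**(3/2) - 1/4852778 = -(-4455)*I*sqrt(33) - 1/4852778 = 4455*I*sqrt(33) - 1/4852778 = -1/4852778 + 4455*I*sqrt(33)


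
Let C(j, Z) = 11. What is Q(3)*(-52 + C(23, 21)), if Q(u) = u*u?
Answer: -369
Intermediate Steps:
Q(u) = u²
Q(3)*(-52 + C(23, 21)) = 3²*(-52 + 11) = 9*(-41) = -369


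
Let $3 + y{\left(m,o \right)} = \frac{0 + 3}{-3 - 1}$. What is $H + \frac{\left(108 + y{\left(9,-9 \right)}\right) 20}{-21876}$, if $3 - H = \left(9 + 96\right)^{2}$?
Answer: $- \frac{80373119}{7292} \approx -11022.0$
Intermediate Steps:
$y{\left(m,o \right)} = - \frac{15}{4}$ ($y{\left(m,o \right)} = -3 + \frac{0 + 3}{-3 - 1} = -3 + \frac{3}{-4} = -3 + 3 \left(- \frac{1}{4}\right) = -3 - \frac{3}{4} = - \frac{15}{4}$)
$H = -11022$ ($H = 3 - \left(9 + 96\right)^{2} = 3 - 105^{2} = 3 - 11025 = -11022$)
$H + \frac{\left(108 + y{\left(9,-9 \right)}\right) 20}{-21876} = -11022 + \frac{\left(108 - \frac{15}{4}\right) 20}{-21876} = -11022 + \frac{417}{4} \cdot 20 \left(- \frac{1}{21876}\right) = -11022 + 2085 \left(- \frac{1}{21876}\right) = -11022 - \frac{695}{7292} = - \frac{80373119}{7292}$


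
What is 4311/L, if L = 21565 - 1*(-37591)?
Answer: 4311/59156 ≈ 0.072875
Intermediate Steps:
L = 59156 (L = 21565 + 37591 = 59156)
4311/L = 4311/59156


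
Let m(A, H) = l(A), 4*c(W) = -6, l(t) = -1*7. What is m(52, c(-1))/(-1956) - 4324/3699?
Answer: -2810617/2411748 ≈ -1.1654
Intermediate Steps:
l(t) = -7
c(W) = -3/2 (c(W) = (1/4)*(-6) = -3/2)
m(A, H) = -7
m(52, c(-1))/(-1956) - 4324/3699 = -7/(-1956) - 4324/3699 = -7*(-1/1956) - 4324*1/3699 = 7/1956 - 4324/3699 = -2810617/2411748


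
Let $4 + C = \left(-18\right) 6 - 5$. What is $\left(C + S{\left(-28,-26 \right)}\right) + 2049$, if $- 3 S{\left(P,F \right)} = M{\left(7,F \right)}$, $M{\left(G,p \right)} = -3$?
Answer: $1933$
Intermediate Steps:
$C = -117$ ($C = -4 - 113 = -117$)
$S{\left(P,F \right)} = 1$ ($S{\left(P,F \right)} = \left(- \frac{1}{3}\right) \left(-3\right) = 1$)
$\left(C + S{\left(-28,-26 \right)}\right) + 2049 = \left(-117 + 1\right) + 2049 = -116 + 2049 = 1933$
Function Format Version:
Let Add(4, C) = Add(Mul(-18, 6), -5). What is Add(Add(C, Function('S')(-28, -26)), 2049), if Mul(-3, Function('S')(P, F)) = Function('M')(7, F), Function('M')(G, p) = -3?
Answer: 1933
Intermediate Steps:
C = -117 (C = Add(-4, Add(Mul(-18, 6), -5)) = Add(-4, Add(-108, -5)) = Add(-4, -113) = -117)
Function('S')(P, F) = 1 (Function('S')(P, F) = Mul(Rational(-1, 3), -3) = 1)
Add(Add(C, Function('S')(-28, -26)), 2049) = Add(Add(-117, 1), 2049) = Add(-116, 2049) = 1933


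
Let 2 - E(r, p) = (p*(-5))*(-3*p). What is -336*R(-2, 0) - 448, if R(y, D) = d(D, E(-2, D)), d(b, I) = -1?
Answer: -112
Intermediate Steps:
E(r, p) = 2 - 15*p² (E(r, p) = 2 - p*(-5)*(-3*p) = 2 - (-5*p)*(-3*p) = 2 - 15*p²)
R(y, D) = -1
-336*R(-2, 0) - 448 = -336*(-1) - 448 = 336 - 448 = -112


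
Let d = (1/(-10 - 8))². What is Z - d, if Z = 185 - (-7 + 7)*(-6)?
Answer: 59939/324 ≈ 185.00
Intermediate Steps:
Z = 185 (Z = 185 - 0*(-6) = 185 - 1*0 = 185 + 0 = 185)
d = 1/324 (d = (1/(-18))² = (-1/18)² = 1/324 ≈ 0.0030864)
Z - d = 185 - 1*1/324 = 185 - 1/324 = 59939/324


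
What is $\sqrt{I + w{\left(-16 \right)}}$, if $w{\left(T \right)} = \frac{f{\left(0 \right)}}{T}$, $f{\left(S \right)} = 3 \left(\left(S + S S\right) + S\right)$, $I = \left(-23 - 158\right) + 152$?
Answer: $i \sqrt{29} \approx 5.3852 i$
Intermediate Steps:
$I = -29$ ($I = -181 + 152 = -29$)
$f{\left(S \right)} = 3 S^{2} + 6 S$ ($f{\left(S \right)} = 3 \left(\left(S + S^{2}\right) + S\right) = 3 \left(S^{2} + 2 S\right) = 3 S^{2} + 6 S$)
$w{\left(T \right)} = 0$ ($w{\left(T \right)} = \frac{3 \cdot 0 \left(2 + 0\right)}{T} = \frac{3 \cdot 0 \cdot 2}{T} = \frac{0}{T} = 0$)
$\sqrt{I + w{\left(-16 \right)}} = \sqrt{-29 + 0} = \sqrt{-29} = i \sqrt{29}$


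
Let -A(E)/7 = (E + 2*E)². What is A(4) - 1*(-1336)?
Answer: 328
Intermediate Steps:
A(E) = -63*E² (A(E) = -7*(E + 2*E)² = -7*9*E² = -63*E²)
A(4) - 1*(-1336) = -63*4² - 1*(-1336) = -63*16 + 1336 = -1008 + 1336 = 328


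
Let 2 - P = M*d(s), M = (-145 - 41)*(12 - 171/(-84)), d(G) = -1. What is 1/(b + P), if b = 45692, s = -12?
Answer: 14/603167 ≈ 2.3211e-5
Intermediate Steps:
M = -36549/14 (M = -186*(12 - 171*(-1/84)) = -186*(12 + 57/28) = -186*393/28 = -36549/14 ≈ -2610.6)
P = -36521/14 (P = 2 - (-36549)*(-1)/14 = 2 - 1*36549/14 = 2 - 36549/14 = -36521/14 ≈ -2608.6)
1/(b + P) = 1/(45692 - 36521/14) = 1/(603167/14) = 14/603167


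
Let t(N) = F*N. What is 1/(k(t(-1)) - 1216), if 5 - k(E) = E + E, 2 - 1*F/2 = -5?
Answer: -1/1183 ≈ -0.00084531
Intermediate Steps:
F = 14 (F = 4 - 2*(-5) = 4 + 10 = 14)
t(N) = 14*N
k(E) = 5 - 2*E (k(E) = 5 - (E + E) = 5 - 2*E)
1/(k(t(-1)) - 1216) = 1/((5 - 28*(-1)) - 1216) = 1/((5 - 2*(-14)) - 1216) = 1/((5 + 28) - 1216) = 1/(33 - 1216) = 1/(-1183) = -1/1183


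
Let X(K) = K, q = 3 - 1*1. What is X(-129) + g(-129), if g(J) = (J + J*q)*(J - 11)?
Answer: 54051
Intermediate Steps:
q = 2 (q = 3 - 1 = 2)
g(J) = 3*J*(-11 + J) (g(J) = (J + J*2)*(J - 11) = (J + 2*J)*(-11 + J) = (3*J)*(-11 + J) = 3*J*(-11 + J))
X(-129) + g(-129) = -129 + 3*(-129)*(-11 - 129) = -129 + 3*(-129)*(-140) = -129 + 54180 = 54051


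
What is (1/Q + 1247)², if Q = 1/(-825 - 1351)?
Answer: 863041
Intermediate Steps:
Q = -1/2176 (Q = 1/(-2176) = -1/2176 ≈ -0.00045956)
(1/Q + 1247)² = (1/(-1/2176) + 1247)² = (-2176 + 1247)² = (-929)² = 863041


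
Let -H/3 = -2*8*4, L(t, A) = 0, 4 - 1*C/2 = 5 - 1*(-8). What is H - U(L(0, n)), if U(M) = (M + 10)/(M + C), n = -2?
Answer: 1733/9 ≈ 192.56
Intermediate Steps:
C = -18 (C = 8 - 2*(5 - 1*(-8)) = 8 - 2*(5 + 8) = 8 - 2*13 = 8 - 26 = -18)
U(M) = (10 + M)/(-18 + M) (U(M) = (M + 10)/(M - 18) = (10 + M)/(-18 + M))
H = 192 (H = -3*(-2*8)*4 = -(-48)*4 = -3*(-64) = 192)
H - U(L(0, n)) = 192 - (10 + 0)/(-18 + 0) = 192 - 10/(-18) = 192 - (-1)*10/18 = 192 - 1*(-5/9) = 192 + 5/9 = 1733/9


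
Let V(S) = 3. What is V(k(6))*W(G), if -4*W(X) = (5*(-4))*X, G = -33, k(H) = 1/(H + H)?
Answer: -495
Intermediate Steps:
k(H) = 1/(2*H)
W(X) = 5*X (W(X) = -5*(-4)*X/4 = -(-5)*X = 5*X)
V(k(6))*W(G) = 3*(5*(-33)) = 3*(-165) = -495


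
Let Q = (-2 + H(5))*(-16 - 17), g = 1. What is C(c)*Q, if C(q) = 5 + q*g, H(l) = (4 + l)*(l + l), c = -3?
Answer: -5808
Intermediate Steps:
H(l) = 2*l*(4 + l) (H(l) = (4 + l)*(2*l) = 2*l*(4 + l))
C(q) = 5 + q (C(q) = 5 + q*1 = 5 + q)
Q = -2904 (Q = (-2 + 2*5*(4 + 5))*(-16 - 17) = (-2 + 2*5*9)*(-33) = (-2 + 90)*(-33) = 88*(-33) = -2904)
C(c)*Q = (5 - 3)*(-2904) = 2*(-2904) = -5808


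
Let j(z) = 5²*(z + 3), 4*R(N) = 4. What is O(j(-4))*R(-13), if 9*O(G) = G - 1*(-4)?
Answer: -7/3 ≈ -2.3333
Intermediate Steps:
R(N) = 1 (R(N) = (¼)*4 = 1)
j(z) = 75 + 25*z (j(z) = 25*(3 + z) = 75 + 25*z)
O(G) = 4/9 + G/9 (O(G) = (G - 1*(-4))/9 = (G + 4)/9 = (4 + G)/9 = 4/9 + G/9)
O(j(-4))*R(-13) = (4/9 + (75 + 25*(-4))/9)*1 = (4/9 + (75 - 100)/9)*1 = (4/9 + (⅑)*(-25))*1 = (4/9 - 25/9)*1 = -7/3*1 = -7/3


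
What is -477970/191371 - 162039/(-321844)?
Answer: -122822211211/61591608124 ≈ -1.9941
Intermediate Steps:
-477970/191371 - 162039/(-321844) = -477970*1/191371 - 162039*(-1/321844) = -477970/191371 + 162039/321844 = -122822211211/61591608124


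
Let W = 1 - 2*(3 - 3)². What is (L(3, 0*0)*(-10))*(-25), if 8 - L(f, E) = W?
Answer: 1750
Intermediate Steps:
W = 1 (W = 1 - 2*0² = 1 - 2*0 = 1 + 0 = 1)
L(f, E) = 7 (L(f, E) = 8 - 1*1 = 8 - 1 = 7)
(L(3, 0*0)*(-10))*(-25) = (7*(-10))*(-25) = -70*(-25) = 1750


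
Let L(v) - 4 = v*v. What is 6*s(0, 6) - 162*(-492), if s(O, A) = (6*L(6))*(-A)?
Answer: 71064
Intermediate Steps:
L(v) = 4 + v² (L(v) = 4 + v*v = 4 + v²)
s(O, A) = -240*A (s(O, A) = (6*(4 + 6²))*(-A) = (6*(4 + 36))*(-A) = (6*40)*(-A) = 240*(-A) = -240*A)
6*s(0, 6) - 162*(-492) = 6*(-240*6) - 162*(-492) = 6*(-1440) + 79704 = -8640 + 79704 = 71064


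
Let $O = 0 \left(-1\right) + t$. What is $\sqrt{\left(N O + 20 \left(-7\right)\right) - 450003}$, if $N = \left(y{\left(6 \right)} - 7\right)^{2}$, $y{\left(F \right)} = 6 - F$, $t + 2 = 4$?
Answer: $3 i \sqrt{50005} \approx 670.85 i$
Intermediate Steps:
$t = 2$ ($t = -2 + 4 = 2$)
$N = 49$ ($N = \left(\left(6 - 6\right) - 7\right)^{2} = \left(0 - 7\right)^{2} = \left(-7\right)^{2} = 49$)
$O = 2$ ($O = 0 \left(-1\right) + 2 = 0 + 2 = 2$)
$\sqrt{\left(N O + 20 \left(-7\right)\right) - 450003} = \sqrt{\left(49 \cdot 2 + 20 \left(-7\right)\right) - 450003} = \sqrt{\left(98 - 140\right) - 450003} = \sqrt{-42 - 450003} = \sqrt{-450045} = 3 i \sqrt{50005}$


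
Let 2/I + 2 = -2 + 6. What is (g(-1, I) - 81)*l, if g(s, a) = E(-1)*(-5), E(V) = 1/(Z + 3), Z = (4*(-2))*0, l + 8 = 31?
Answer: -5704/3 ≈ -1901.3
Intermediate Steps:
l = 23 (l = -8 + 31 = 23)
I = 1 (I = 2/(-2 + (-2 + 6)) = 2/(-2 + 4) = 2/2 = 2*(½) = 1)
Z = 0 (Z = -8*0 = 0)
E(V) = ⅓ (E(V) = 1/(0 + 3) = 1/3 = ⅓)
g(s, a) = -5/3 (g(s, a) = (⅓)*(-5) = -5/3)
(g(-1, I) - 81)*l = (-5/3 - 81)*23 = -248/3*23 = -5704/3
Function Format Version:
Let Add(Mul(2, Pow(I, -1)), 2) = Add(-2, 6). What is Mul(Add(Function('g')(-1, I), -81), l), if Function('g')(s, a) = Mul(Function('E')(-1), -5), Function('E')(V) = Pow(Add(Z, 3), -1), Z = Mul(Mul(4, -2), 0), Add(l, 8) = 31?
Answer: Rational(-5704, 3) ≈ -1901.3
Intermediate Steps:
l = 23 (l = Add(-8, 31) = 23)
I = 1 (I = Mul(2, Pow(Add(-2, Add(-2, 6)), -1)) = Mul(2, Pow(Add(-2, 4), -1)) = Mul(2, Pow(2, -1)) = Mul(2, Rational(1, 2)) = 1)
Z = 0 (Z = Mul(-8, 0) = 0)
Function('E')(V) = Rational(1, 3) (Function('E')(V) = Pow(Add(0, 3), -1) = Pow(3, -1) = Rational(1, 3))
Function('g')(s, a) = Rational(-5, 3) (Function('g')(s, a) = Mul(Rational(1, 3), -5) = Rational(-5, 3))
Mul(Add(Function('g')(-1, I), -81), l) = Mul(Add(Rational(-5, 3), -81), 23) = Mul(Rational(-248, 3), 23) = Rational(-5704, 3)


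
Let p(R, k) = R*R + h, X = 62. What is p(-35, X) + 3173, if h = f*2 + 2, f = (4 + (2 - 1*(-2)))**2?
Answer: 4528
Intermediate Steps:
f = 64 (f = (4 + (2 + 2))**2 = (4 + 4)**2 = 8**2 = 64)
h = 130 (h = 64*2 + 2 = 128 + 2 = 130)
p(R, k) = 130 + R**2 (p(R, k) = R*R + 130 = R**2 + 130 = 130 + R**2)
p(-35, X) + 3173 = (130 + (-35)**2) + 3173 = (130 + 1225) + 3173 = 1355 + 3173 = 4528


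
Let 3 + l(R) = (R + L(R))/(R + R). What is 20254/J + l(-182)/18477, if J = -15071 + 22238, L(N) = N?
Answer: 124739608/44141553 ≈ 2.8259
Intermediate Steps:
J = 7167
l(R) = -2 (l(R) = -3 + (R + R)/(R + R) = -3 + (2*R)/((2*R)) = -3 + (2*R)*(1/(2*R)) = -3 + 1 = -2)
20254/J + l(-182)/18477 = 20254/7167 - 2/18477 = 124739608/44141553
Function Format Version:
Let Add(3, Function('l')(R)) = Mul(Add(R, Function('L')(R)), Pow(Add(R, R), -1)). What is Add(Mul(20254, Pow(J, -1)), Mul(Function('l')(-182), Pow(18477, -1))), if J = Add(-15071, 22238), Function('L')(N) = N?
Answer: Rational(124739608, 44141553) ≈ 2.8259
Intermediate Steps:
J = 7167
Function('l')(R) = -2 (Function('l')(R) = Add(-3, Mul(Add(R, R), Pow(Add(R, R), -1))) = Add(-3, Mul(Mul(2, R), Pow(Mul(2, R), -1))) = Add(-3, Mul(Mul(2, R), Mul(Rational(1, 2), Pow(R, -1)))) = Add(-3, 1) = -2)
Add(Mul(20254, Pow(J, -1)), Mul(Function('l')(-182), Pow(18477, -1))) = Add(Mul(20254, Pow(7167, -1)), Mul(-2, Pow(18477, -1))) = Add(Mul(20254, Rational(1, 7167)), Mul(-2, Rational(1, 18477))) = Add(Rational(20254, 7167), Rational(-2, 18477)) = Rational(124739608, 44141553)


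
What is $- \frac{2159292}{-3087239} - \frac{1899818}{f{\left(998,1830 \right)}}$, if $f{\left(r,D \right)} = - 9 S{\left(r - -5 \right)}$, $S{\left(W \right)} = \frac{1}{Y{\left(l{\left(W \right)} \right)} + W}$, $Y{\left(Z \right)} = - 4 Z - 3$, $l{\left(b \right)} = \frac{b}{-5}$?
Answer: $\frac{17619037468785388}{46308585} \approx 3.8047 \cdot 10^{8}$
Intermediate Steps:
$l{\left(b \right)} = - \frac{b}{5}$ ($l{\left(b \right)} = b \left(- \frac{1}{5}\right) = - \frac{b}{5}$)
$Y{\left(Z \right)} = -3 - 4 Z$
$S{\left(W \right)} = \frac{1}{-3 + \frac{9 W}{5}}$ ($S{\left(W \right)} = \frac{1}{\left(-3 - 4 \left(- \frac{W}{5}\right)\right) + W} = \frac{1}{\left(-3 + \frac{4 W}{5}\right) + W} = \frac{1}{-3 + \frac{9 W}{5}}$)
$f{\left(r,D \right)} = - \frac{15}{10 + 3 r}$ ($f{\left(r,D \right)} = - 9 \frac{5}{3 \left(-5 + 3 \left(r - -5\right)\right)} = - 9 \frac{5}{3 \left(-5 + 3 \left(r + 5\right)\right)} = - 9 \frac{5}{3 \left(-5 + 3 \left(5 + r\right)\right)} = - 9 \frac{5}{3 \left(-5 + \left(15 + 3 r\right)\right)} = - 9 \frac{5}{3 \left(10 + 3 r\right)} = - \frac{15}{10 + 3 r}$)
$- \frac{2159292}{-3087239} - \frac{1899818}{f{\left(998,1830 \right)}} = - \frac{2159292}{-3087239} - \frac{1899818}{\left(-15\right) \frac{1}{10 + 3 \cdot 998}} = \left(-2159292\right) \left(- \frac{1}{3087239}\right) - \frac{1899818}{\left(-15\right) \frac{1}{10 + 2994}} = \frac{2159292}{3087239} - \frac{1899818}{\left(-15\right) \frac{1}{3004}} = \frac{2159292}{3087239} - \frac{1899818}{- \frac{15}{3004}} = \frac{2159292}{3087239} - - \frac{5707053272}{15} = \frac{2159292}{3087239} + \frac{5707053272}{15} = \frac{17619037468785388}{46308585}$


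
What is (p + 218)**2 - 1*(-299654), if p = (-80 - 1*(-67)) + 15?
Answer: 348054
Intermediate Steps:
p = 2 (p = (-80 + 67) + 15 = -13 + 15 = 2)
(p + 218)**2 - 1*(-299654) = (2 + 218)**2 - 1*(-299654) = 220**2 + 299654 = 48400 + 299654 = 348054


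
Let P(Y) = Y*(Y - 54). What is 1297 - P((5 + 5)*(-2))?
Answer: -183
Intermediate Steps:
P(Y) = Y*(-54 + Y)
1297 - P((5 + 5)*(-2)) = 1297 - (5 + 5)*(-2)*(-54 + (5 + 5)*(-2)) = 1297 - 10*(-2)*(-54 + 10*(-2)) = 1297 - (-20)*(-54 - 20) = 1297 - (-20)*(-74) = 1297 - 1*1480 = 1297 - 1480 = -183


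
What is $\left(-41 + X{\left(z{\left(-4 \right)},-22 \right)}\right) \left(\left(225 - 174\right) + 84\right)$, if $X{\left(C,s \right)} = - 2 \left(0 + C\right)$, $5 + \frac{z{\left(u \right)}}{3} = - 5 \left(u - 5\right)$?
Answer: $-37935$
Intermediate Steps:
$z{\left(u \right)} = 60 - 15 u$ ($z{\left(u \right)} = -15 + 3 \left(- 5 \left(u - 5\right)\right) = -15 + 3 \left(- 5 \left(-5 + u\right)\right) = -15 + 3 \left(25 - 5 u\right) = -15 - \left(-75 + 15 u\right) = 60 - 15 u$)
$X{\left(C,s \right)} = - 2 C$
$\left(-41 + X{\left(z{\left(-4 \right)},-22 \right)}\right) \left(\left(225 - 174\right) + 84\right) = \left(-41 - 2 \left(60 - -60\right)\right) \left(\left(225 - 174\right) + 84\right) = \left(-41 - 2 \left(60 + 60\right)\right) \left(51 + 84\right) = \left(-41 - 240\right) 135 = \left(-281\right) 135 = -37935$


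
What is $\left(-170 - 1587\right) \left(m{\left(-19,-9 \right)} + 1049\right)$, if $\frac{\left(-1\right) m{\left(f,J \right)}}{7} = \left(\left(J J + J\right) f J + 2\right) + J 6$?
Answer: $148942647$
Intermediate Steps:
$m{\left(f,J \right)} = -14 - 42 J - 7 J f \left(J + J^{2}\right)$ ($m{\left(f,J \right)} = - 7 \left(\left(\left(J J + J\right) f J + 2\right) + J 6\right) = - 7 \left(\left(\left(J^{2} + J\right) f J + 2\right) + 6 J\right) = - 7 \left(\left(\left(J + J^{2}\right) f J + 2\right) + 6 J\right) = - 7 \left(\left(f \left(J + J^{2}\right) J + 2\right) + 6 J\right) = - 7 \left(\left(J f \left(J + J^{2}\right) + 2\right) + 6 J\right) = - 7 \left(\left(2 + J f \left(J + J^{2}\right)\right) + 6 J\right) = - 7 \left(2 + 6 J + J f \left(J + J^{2}\right)\right) = -14 - 42 J - 7 J f \left(J + J^{2}\right)$)
$\left(-170 - 1587\right) \left(m{\left(-19,-9 \right)} + 1049\right) = \left(-170 - 1587\right) \left(\left(-14 - -378 - - 133 \left(-9\right)^{2} - - 133 \left(-9\right)^{3}\right) + 1049\right) = - 1757 \left(\left(-14 + 378 - \left(-133\right) 81 - \left(-133\right) \left(-729\right)\right) + 1049\right) = - 1757 \left(\left(-14 + 378 + 10773 - 96957\right) + 1049\right) = - 1757 \left(-85820 + 1049\right) = \left(-1757\right) \left(-84771\right) = 148942647$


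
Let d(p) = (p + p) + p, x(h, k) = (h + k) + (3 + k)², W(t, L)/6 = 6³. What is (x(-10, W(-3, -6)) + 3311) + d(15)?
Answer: 1692043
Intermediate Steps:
W(t, L) = 1296 (W(t, L) = 6*6³ = 6*216 = 1296)
x(h, k) = h + k + (3 + k)²
d(p) = 3*p (d(p) = 2*p + p = 3*p)
(x(-10, W(-3, -6)) + 3311) + d(15) = ((-10 + 1296 + (3 + 1296)²) + 3311) + 3*15 = ((-10 + 1296 + 1299²) + 3311) + 45 = ((-10 + 1296 + 1687401) + 3311) + 45 = (1688687 + 3311) + 45 = 1691998 + 45 = 1692043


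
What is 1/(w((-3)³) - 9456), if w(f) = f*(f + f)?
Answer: -1/7998 ≈ -0.00012503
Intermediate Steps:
w(f) = 2*f² (w(f) = f*(2*f) = 2*f²)
1/(w((-3)³) - 9456) = 1/(2*((-3)³)² - 9456) = 1/(2*(-27)² - 9456) = 1/(2*729 - 9456) = 1/(1458 - 9456) = 1/(-7998) = -1/7998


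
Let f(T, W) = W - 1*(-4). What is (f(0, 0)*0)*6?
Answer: 0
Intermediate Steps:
f(T, W) = 4 + W (f(T, W) = W + 4 = 4 + W)
(f(0, 0)*0)*6 = ((4 + 0)*0)*6 = (4*0)*6 = 0*6 = 0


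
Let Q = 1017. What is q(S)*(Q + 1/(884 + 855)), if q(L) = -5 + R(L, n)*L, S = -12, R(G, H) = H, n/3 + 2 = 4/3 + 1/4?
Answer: 17685640/1739 ≈ 10170.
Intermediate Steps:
n = -5/4 (n = -6 + 3*(4/3 + 1/4) = -6 + 3*(4*(⅓) + 1*(¼)) = -6 + 3*(4/3 + ¼) = -6 + 3*(19/12) = -6 + 19/4 = -5/4 ≈ -1.2500)
q(L) = -5 - 5*L/4
q(S)*(Q + 1/(884 + 855)) = (-5 - 5/4*(-12))*(1017 + 1/(884 + 855)) = (-5 + 15)*(1017 + 1/1739) = 10*(1017 + 1/1739) = 10*(1768564/1739) = 17685640/1739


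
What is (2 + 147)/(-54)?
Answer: -149/54 ≈ -2.7593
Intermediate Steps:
(2 + 147)/(-54) = 149*(-1/54) = -149/54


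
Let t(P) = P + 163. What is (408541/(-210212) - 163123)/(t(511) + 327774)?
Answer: -34290820617/69043710976 ≈ -0.49665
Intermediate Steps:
t(P) = 163 + P
(408541/(-210212) - 163123)/(t(511) + 327774) = (408541/(-210212) - 163123)/((163 + 511) + 327774) = (408541*(-1/210212) - 163123)/(674 + 327774) = (-408541/210212 - 163123)/328448 = -34290820617/210212*1/328448 = -34290820617/69043710976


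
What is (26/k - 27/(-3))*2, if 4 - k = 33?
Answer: 470/29 ≈ 16.207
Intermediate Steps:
k = -29 (k = 4 - 1*33 = 4 - 33 = -29)
(26/k - 27/(-3))*2 = (26/(-29) - 27/(-3))*2 = (26*(-1/29) - 27*(-⅓))*2 = (-26/29 + 9)*2 = (235/29)*2 = 470/29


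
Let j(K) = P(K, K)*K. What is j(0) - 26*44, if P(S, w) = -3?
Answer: -1144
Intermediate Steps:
j(K) = -3*K
j(0) - 26*44 = -3*0 - 26*44 = 0 - 1144 = -1144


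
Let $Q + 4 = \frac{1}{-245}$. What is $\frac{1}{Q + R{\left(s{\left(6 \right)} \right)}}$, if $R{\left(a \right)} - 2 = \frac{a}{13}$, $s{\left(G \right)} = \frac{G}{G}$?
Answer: $- \frac{3185}{6138} \approx -0.5189$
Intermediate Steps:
$s{\left(G \right)} = 1$
$Q = - \frac{981}{245}$ ($Q = -4 + \frac{1}{-245} = -4 - \frac{1}{245} = - \frac{981}{245} \approx -4.0041$)
$R{\left(a \right)} = 2 + \frac{a}{13}$
$\frac{1}{Q + R{\left(s{\left(6 \right)} \right)}} = \frac{1}{- \frac{981}{245} + \left(2 + \frac{1}{13} \cdot 1\right)} = \frac{1}{- \frac{981}{245} + \left(2 + \frac{1}{13}\right)} = \frac{1}{- \frac{981}{245} + \frac{27}{13}} = \frac{1}{- \frac{6138}{3185}} = - \frac{3185}{6138}$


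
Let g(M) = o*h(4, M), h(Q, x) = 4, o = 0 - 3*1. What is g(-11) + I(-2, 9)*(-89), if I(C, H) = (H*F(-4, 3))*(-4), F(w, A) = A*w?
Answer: -38460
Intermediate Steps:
o = -3 (o = 0 - 3 = -3)
I(C, H) = 48*H (I(C, H) = (H*(3*(-4)))*(-4) = (H*(-12))*(-4) = -12*H*(-4) = 48*H)
g(M) = -12 (g(M) = -3*4 = -12)
g(-11) + I(-2, 9)*(-89) = -12 + (48*9)*(-89) = -12 + 432*(-89) = -12 - 38448 = -38460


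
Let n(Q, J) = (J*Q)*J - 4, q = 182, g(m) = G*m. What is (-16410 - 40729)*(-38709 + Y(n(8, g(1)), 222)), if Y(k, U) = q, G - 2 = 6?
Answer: 2201394253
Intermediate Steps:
G = 8 (G = 2 + 6 = 8)
g(m) = 8*m
n(Q, J) = -4 + Q*J² (n(Q, J) = Q*J² - 4 = -4 + Q*J²)
Y(k, U) = 182
(-16410 - 40729)*(-38709 + Y(n(8, g(1)), 222)) = (-16410 - 40729)*(-38709 + 182) = -57139*(-38527) = 2201394253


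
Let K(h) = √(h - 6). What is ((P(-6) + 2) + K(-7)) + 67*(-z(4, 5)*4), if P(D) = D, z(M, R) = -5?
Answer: 1336 + I*√13 ≈ 1336.0 + 3.6056*I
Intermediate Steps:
K(h) = √(-6 + h)
((P(-6) + 2) + K(-7)) + 67*(-z(4, 5)*4) = ((-6 + 2) + √(-6 - 7)) + 67*(-1*(-5)*4) = (-4 + √(-13)) + 67*(5*4) = (-4 + I*√13) + 67*20 = (-4 + I*√13) + 1340 = 1336 + I*√13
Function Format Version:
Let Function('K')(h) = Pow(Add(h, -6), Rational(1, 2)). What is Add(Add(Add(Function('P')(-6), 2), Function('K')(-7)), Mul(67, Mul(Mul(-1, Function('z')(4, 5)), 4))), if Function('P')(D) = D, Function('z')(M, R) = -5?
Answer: Add(1336, Mul(I, Pow(13, Rational(1, 2)))) ≈ Add(1336.0, Mul(3.6056, I))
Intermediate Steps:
Function('K')(h) = Pow(Add(-6, h), Rational(1, 2))
Add(Add(Add(Function('P')(-6), 2), Function('K')(-7)), Mul(67, Mul(Mul(-1, Function('z')(4, 5)), 4))) = Add(Add(Add(-6, 2), Pow(Add(-6, -7), Rational(1, 2))), Mul(67, Mul(Mul(-1, -5), 4))) = Add(Add(-4, Pow(-13, Rational(1, 2))), Mul(67, Mul(5, 4))) = Add(Add(-4, Mul(I, Pow(13, Rational(1, 2)))), Mul(67, 20)) = Add(Add(-4, Mul(I, Pow(13, Rational(1, 2)))), 1340) = Add(1336, Mul(I, Pow(13, Rational(1, 2))))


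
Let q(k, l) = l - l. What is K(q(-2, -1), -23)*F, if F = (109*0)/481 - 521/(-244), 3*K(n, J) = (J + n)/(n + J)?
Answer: 521/732 ≈ 0.71175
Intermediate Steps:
q(k, l) = 0
K(n, J) = 1/3 (K(n, J) = ((J + n)/(n + J))/3 = ((J + n)/(J + n))/3 = (1/3)*1 = 1/3)
F = 521/244 (F = 0*(1/481) - 521*(-1/244) = 0 + 521/244 = 521/244 ≈ 2.1352)
K(q(-2, -1), -23)*F = (1/3)*(521/244) = 521/732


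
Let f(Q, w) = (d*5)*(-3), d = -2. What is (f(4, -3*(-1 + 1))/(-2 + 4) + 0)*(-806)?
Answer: -12090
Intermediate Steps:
f(Q, w) = 30 (f(Q, w) = -2*5*(-3) = -10*(-3) = 30)
(f(4, -3*(-1 + 1))/(-2 + 4) + 0)*(-806) = (30/(-2 + 4) + 0)*(-806) = (30/2 + 0)*(-806) = ((1/2)*30 + 0)*(-806) = (15 + 0)*(-806) = 15*(-806) = -12090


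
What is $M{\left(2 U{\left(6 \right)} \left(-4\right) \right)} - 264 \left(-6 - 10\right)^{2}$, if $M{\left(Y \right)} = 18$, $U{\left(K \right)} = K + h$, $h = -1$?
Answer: $-67566$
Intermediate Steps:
$U{\left(K \right)} = -1 + K$ ($U{\left(K \right)} = K - 1 = -1 + K$)
$M{\left(2 U{\left(6 \right)} \left(-4\right) \right)} - 264 \left(-6 - 10\right)^{2} = 18 - 264 \left(-6 - 10\right)^{2} = 18 - 264 \left(-16\right)^{2} = 18 - 67584 = -67566$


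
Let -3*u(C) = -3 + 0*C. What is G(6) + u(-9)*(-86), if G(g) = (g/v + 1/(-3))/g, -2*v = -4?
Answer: -770/9 ≈ -85.556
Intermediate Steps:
v = 2 (v = -½*(-4) = 2)
G(g) = (-⅓ + g/2)/g (G(g) = (g/2 + 1/(-3))/g = (g*(½) + 1*(-⅓))/g = (g/2 - ⅓)/g = (-⅓ + g/2)/g)
u(C) = 1 (u(C) = -(-3 + 0*C)/3 = -(-3 + 0)/3 = -⅓*(-3) = 1)
G(6) + u(-9)*(-86) = (⅙)*(-2 + 3*6)/6 + 1*(-86) = (⅙)*(⅙)*(-2 + 18) - 86 = (⅙)*(⅙)*16 - 86 = 4/9 - 86 = -770/9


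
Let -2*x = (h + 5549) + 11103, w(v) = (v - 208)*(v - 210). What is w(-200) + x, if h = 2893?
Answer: 315015/2 ≈ 1.5751e+5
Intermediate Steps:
w(v) = (-210 + v)*(-208 + v) (w(v) = (-208 + v)*(-210 + v) = (-210 + v)*(-208 + v))
x = -19545/2 (x = -((2893 + 5549) + 11103)/2 = -(8442 + 11103)/2 = -½*19545 = -19545/2 ≈ -9772.5)
w(-200) + x = (43680 + (-200)² - 418*(-200)) - 19545/2 = (43680 + 40000 + 83600) - 19545/2 = 167280 - 19545/2 = 315015/2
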